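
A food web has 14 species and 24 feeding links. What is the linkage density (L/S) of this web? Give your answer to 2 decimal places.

L/S = 1.71

There are L = 24 links among S = 14 species.
L/S = 24/14 = 1.7143 ≈ 1.71.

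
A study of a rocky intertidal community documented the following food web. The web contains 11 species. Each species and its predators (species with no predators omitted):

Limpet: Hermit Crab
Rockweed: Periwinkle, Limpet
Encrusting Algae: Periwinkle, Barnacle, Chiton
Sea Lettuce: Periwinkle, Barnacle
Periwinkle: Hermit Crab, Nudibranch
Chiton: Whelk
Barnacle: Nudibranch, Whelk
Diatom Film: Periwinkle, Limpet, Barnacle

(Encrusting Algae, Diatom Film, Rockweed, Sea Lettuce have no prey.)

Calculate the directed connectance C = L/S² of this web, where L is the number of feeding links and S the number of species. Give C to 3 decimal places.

The web has S = 11 species and L = 16 feeding links.
C = L / S² = 16 / 121 = 0.1322 ≈ 0.132.

C = 0.132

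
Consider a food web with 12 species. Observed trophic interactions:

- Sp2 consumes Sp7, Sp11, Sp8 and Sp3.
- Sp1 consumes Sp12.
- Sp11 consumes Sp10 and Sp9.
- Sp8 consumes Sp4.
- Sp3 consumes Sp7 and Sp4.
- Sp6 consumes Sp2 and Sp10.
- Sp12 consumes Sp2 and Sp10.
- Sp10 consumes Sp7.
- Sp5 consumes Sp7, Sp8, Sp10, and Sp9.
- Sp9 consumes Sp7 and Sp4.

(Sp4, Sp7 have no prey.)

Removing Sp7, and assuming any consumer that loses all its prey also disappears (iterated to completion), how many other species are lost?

1

Remove Sp7.
Round 1: Sp10 (all prey gone) → extinct.
No further losses. Total secondary extinctions: 1.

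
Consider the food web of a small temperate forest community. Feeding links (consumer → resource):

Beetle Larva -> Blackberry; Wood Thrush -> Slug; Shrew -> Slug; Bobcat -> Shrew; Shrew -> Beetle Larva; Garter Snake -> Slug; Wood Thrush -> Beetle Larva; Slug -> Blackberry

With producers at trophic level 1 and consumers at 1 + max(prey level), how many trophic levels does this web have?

4

Producers (level 1): Blackberry.
Blackberry → Slug → Shrew → Bobcat gives Bobcat level 4.
No species has a prey at level 4, so no species reaches level 5.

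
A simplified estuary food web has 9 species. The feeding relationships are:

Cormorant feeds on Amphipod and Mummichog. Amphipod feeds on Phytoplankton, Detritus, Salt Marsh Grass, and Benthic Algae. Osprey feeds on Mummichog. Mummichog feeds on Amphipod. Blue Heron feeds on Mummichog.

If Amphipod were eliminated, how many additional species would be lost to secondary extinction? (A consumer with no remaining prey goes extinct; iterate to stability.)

4

Remove Amphipod.
Round 1: Mummichog (all prey gone) → extinct.
Round 2: Blue Heron (all prey gone), Cormorant (all prey gone), Osprey (all prey gone) → extinct.
No further losses. Total secondary extinctions: 4.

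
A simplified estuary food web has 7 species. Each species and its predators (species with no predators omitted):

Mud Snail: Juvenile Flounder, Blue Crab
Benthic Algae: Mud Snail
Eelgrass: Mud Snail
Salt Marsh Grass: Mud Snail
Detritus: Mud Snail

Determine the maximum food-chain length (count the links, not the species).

One longest chain: Salt Marsh Grass → Mud Snail → Juvenile Flounder.
It has 3 species and 2 links.

2 links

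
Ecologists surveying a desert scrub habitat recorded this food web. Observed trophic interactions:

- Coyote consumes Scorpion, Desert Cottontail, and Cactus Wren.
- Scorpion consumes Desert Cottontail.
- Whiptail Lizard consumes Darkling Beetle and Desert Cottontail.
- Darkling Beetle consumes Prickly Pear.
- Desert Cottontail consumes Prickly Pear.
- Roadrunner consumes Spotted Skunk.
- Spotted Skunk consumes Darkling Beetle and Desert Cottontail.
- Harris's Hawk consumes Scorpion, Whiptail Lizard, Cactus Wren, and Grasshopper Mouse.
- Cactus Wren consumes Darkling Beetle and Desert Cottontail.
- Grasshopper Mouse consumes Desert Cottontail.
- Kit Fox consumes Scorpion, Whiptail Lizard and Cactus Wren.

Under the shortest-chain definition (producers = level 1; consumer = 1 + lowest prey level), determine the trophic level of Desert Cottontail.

Trophic level 2

Prickly Pear is a producer → level 1.
Desert Cottontail eats Prickly Pear → level 2.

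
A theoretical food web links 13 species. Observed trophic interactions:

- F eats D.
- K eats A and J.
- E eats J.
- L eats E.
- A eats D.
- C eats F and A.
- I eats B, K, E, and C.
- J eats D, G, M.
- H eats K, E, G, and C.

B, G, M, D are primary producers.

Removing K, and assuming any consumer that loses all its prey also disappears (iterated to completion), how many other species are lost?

0

Remove K.
Every predator of it retains at least one other prey: I still has B, C, E; H still has G, C, E.
No consumer loses all prey, so no secondary extinctions occur.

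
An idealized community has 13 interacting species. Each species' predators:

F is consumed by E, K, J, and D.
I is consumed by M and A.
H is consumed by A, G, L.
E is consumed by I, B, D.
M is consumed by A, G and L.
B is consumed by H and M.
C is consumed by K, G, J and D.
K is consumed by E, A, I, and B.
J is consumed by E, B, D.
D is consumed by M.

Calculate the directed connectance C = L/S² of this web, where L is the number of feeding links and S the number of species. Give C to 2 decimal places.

The web has S = 13 species and L = 29 feeding links.
C = L / S² = 29 / 169 = 0.1716 ≈ 0.17.

C = 0.17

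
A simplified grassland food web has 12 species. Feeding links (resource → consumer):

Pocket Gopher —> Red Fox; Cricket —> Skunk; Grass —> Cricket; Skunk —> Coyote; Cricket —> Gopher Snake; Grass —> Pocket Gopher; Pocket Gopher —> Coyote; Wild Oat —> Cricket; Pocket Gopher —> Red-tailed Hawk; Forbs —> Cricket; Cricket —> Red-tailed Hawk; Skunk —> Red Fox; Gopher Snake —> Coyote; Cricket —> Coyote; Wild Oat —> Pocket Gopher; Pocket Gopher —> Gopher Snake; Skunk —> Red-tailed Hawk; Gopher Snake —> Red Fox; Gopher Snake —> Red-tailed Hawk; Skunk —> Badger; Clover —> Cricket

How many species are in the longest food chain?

One longest chain: Grass → Cricket → Skunk → Red-tailed Hawk.
It has 4 species and 3 links.

4 species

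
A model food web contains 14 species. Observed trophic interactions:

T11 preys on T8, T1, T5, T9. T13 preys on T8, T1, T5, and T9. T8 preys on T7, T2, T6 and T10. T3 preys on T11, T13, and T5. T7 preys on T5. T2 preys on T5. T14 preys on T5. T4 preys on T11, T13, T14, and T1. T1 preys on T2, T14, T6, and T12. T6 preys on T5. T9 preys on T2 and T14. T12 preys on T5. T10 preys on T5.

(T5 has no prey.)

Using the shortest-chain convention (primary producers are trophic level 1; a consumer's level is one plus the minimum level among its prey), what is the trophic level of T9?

Trophic level 3

T5 is a producer → level 1.
T2 eats T5 → level 2.
T9 eats T2 → level 3.
No prey of T9 is below level 2, so 3 is the minimum.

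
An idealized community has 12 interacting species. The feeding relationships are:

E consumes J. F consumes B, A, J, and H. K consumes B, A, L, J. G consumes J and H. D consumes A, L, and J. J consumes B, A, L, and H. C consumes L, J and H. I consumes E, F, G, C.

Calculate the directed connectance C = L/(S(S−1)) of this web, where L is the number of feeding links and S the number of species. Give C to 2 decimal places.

C = 0.19

The web has S = 12 species and L = 25 feeding links.
C = L / (S(S−1)) = 25 / 132 = 0.1894 ≈ 0.19.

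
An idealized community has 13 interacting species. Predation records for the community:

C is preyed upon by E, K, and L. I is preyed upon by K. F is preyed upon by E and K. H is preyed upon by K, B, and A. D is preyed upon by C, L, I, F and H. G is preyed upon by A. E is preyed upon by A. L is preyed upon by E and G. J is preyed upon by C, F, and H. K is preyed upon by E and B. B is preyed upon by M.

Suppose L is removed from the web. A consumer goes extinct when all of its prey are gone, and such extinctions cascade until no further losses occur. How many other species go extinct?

1

Remove L.
Round 1: G (all prey gone) → extinct.
No further losses. Total secondary extinctions: 1.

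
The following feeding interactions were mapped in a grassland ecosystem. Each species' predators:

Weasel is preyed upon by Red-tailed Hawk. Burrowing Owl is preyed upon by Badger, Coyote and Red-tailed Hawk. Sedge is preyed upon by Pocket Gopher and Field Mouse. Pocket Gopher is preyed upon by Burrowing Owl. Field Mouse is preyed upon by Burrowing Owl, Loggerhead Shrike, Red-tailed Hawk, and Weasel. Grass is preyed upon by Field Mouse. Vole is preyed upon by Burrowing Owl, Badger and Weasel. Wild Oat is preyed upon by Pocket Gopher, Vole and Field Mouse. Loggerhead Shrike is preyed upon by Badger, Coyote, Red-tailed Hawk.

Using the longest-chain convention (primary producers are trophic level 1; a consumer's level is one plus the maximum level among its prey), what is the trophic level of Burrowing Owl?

Wild Oat is a producer → level 1.
Field Mouse eats Wild Oat (level 1); other prey at levels: Grass 1, Sedge 1 → level 2.
Burrowing Owl eats Field Mouse (level 2); other prey at levels: Vole 2, Pocket Gopher 2 → level 3.

Trophic level 3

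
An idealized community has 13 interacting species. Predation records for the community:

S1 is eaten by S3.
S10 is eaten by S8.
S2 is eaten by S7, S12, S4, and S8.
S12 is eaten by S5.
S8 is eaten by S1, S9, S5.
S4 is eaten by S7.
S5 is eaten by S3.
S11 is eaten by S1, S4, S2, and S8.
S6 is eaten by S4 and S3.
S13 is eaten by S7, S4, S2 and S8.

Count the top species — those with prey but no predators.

Top species (has prey, but nothing eats it): S7, S9, S3.
Count: 3.

3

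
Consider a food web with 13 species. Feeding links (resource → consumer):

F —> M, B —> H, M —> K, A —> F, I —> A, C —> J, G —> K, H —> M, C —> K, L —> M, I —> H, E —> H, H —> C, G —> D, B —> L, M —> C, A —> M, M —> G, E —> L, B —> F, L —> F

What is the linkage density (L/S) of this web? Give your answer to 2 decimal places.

There are L = 21 links among S = 13 species.
L/S = 21/13 = 1.6154 ≈ 1.62.

L/S = 1.62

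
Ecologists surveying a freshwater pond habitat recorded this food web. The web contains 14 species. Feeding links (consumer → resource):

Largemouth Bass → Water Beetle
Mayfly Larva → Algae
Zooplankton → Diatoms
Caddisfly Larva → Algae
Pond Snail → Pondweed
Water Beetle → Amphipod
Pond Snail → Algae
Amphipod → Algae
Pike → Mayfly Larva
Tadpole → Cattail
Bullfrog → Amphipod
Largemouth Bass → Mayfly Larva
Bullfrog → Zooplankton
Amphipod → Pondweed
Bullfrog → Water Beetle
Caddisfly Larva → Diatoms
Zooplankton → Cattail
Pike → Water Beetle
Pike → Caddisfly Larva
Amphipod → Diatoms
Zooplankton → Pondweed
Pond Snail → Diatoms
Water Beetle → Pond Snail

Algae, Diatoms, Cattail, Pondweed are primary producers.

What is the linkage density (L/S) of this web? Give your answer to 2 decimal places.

L/S = 1.64

There are L = 23 links among S = 14 species.
L/S = 23/14 = 1.6429 ≈ 1.64.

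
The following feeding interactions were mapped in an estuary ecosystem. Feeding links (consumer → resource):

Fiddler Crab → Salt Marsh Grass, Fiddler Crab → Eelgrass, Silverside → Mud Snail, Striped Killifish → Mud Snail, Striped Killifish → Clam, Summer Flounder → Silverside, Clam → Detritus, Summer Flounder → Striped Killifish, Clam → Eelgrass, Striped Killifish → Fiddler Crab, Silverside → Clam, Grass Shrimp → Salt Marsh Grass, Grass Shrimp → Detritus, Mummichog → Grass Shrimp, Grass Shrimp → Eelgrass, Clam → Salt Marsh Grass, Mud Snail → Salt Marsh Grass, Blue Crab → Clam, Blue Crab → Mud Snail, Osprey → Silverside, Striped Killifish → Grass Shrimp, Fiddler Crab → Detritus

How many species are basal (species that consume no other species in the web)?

3

Basal species (no prey listed): Detritus, Eelgrass, Salt Marsh Grass.
Count: 3.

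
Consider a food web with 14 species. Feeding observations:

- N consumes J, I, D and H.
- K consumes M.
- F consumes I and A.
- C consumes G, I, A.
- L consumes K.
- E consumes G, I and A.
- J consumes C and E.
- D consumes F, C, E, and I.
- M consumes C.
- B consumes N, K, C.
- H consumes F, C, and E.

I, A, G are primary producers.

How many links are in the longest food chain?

4 links

One longest chain: I → C → M → K → L.
It has 5 species and 4 links.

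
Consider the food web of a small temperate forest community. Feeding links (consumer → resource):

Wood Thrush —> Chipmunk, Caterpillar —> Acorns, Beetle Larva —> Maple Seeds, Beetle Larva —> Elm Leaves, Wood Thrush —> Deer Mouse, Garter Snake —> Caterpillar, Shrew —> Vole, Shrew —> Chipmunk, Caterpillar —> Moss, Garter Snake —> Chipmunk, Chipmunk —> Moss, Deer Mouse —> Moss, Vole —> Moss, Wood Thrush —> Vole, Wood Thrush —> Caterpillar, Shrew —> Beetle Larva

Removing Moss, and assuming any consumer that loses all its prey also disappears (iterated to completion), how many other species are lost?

3

Remove Moss.
Round 1: Deer Mouse (all prey gone), Vole (all prey gone), Chipmunk (all prey gone) → extinct.
No further losses. Total secondary extinctions: 3.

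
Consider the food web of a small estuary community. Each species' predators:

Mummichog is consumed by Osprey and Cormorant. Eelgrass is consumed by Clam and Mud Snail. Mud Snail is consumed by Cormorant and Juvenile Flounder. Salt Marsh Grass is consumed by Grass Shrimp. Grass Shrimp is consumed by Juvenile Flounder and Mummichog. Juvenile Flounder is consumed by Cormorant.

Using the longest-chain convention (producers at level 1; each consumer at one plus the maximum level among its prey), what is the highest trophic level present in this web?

4

Producers (level 1): Eelgrass, Salt Marsh Grass.
Salt Marsh Grass → Grass Shrimp → Mummichog → Osprey gives Osprey level 4.
No species has a prey at level 4, so no species reaches level 5.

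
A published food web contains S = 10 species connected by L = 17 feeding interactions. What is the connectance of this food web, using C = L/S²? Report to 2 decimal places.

C = 0.17

The web has S = 10 species and L = 17 feeding links.
C = L / S² = 17 / 100 = 0.1700 ≈ 0.17.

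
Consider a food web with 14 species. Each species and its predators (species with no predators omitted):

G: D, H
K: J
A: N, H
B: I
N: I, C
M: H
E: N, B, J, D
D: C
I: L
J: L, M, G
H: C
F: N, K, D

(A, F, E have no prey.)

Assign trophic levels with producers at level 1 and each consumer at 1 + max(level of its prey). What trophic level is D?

Trophic level 5

F is a producer → level 1.
K eats F → level 2.
J eats K (level 2); other prey at levels: E 1 → level 3.
G eats J → level 4.
D eats G (level 4); other prey at levels: F 1, E 1 → level 5.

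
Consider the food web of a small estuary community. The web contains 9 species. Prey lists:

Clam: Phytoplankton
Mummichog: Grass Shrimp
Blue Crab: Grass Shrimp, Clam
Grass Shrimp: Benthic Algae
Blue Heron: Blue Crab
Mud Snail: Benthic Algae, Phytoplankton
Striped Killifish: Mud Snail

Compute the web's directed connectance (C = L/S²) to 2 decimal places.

The web has S = 9 species and L = 9 feeding links.
C = L / S² = 9 / 81 = 0.1111 ≈ 0.11.

C = 0.11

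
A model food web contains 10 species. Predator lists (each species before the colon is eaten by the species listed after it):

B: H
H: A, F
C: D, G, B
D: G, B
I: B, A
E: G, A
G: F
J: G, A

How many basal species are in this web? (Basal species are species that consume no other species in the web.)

Basal species (no prey listed): E, I, C, J.
Count: 4.

4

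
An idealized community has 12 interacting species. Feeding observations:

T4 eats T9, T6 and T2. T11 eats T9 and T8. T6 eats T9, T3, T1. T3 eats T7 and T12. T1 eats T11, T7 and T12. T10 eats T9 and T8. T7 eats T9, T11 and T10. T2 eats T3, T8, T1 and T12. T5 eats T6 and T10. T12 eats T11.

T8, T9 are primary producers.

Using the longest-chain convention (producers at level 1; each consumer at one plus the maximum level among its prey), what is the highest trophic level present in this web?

Producers (level 1): T8, T9.
T8 → T10 → T7 → T3 → T6 → T4 gives T4 level 6.
No species has a prey at level 6, so no species reaches level 7.

6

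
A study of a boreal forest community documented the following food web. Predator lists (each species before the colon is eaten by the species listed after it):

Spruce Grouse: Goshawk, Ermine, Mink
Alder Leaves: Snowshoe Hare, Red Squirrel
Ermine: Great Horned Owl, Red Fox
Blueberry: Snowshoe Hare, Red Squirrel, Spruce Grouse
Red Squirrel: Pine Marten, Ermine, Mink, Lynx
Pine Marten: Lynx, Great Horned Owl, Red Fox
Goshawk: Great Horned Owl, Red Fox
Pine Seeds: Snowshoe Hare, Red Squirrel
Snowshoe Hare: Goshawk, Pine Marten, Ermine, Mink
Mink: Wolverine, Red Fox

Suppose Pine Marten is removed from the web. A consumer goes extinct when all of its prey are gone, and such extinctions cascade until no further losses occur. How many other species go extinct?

0

Remove Pine Marten.
Every predator of it retains at least one other prey: Lynx still has Red Squirrel; Great Horned Owl still has Goshawk, Ermine; Red Fox still has Goshawk, Ermine, Mink.
No consumer loses all prey, so no secondary extinctions occur.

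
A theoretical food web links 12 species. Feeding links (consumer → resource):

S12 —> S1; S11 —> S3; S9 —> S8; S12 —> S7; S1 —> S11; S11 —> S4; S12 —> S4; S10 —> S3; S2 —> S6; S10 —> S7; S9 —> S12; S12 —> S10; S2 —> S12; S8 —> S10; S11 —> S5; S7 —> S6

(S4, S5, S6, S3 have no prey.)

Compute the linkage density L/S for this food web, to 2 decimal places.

There are L = 16 links among S = 12 species.
L/S = 16/12 = 1.3333 ≈ 1.33.

L/S = 1.33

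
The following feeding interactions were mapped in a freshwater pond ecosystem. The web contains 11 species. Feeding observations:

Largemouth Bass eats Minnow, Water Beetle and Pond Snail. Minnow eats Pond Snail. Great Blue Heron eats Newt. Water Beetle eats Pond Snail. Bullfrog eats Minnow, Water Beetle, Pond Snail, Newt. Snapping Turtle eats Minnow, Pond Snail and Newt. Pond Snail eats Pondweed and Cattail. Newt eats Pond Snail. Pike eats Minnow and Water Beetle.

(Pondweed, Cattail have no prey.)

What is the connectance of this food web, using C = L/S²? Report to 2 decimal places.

C = 0.15

The web has S = 11 species and L = 18 feeding links.
C = L / S² = 18 / 121 = 0.1488 ≈ 0.15.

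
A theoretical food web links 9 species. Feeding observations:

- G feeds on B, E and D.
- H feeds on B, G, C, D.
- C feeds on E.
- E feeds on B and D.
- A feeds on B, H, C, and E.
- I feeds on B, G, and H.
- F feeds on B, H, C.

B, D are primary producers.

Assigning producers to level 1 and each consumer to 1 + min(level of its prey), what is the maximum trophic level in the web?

Producers (level 1): B, D.
Following each consumer down to its lowest-level prey: B → E → C (levels 1 through 3).
All prey of C (E 2) are at level 2 or above, so C is at level 1 + 2 = 3.
Every consumer has at least one prey at level 2 or below, so none exceeds level 3.

3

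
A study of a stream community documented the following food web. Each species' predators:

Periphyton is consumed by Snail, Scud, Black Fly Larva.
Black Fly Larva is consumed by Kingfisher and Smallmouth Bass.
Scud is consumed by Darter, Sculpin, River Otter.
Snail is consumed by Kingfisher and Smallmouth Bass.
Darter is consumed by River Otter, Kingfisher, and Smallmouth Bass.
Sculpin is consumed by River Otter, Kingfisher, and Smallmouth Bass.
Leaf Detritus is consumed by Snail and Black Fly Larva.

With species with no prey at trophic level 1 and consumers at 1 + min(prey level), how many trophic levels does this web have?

3

Basal resources (level 1): Leaf Detritus, Periphyton.
Following each consumer down to its lowest-level prey: Leaf Detritus → Black Fly Larva → Kingfisher (levels 1 through 3).
All prey of Kingfisher (Black Fly Larva 2, Snail 2, Darter 3, Sculpin 3) are at level 2 or above, so Kingfisher is at level 1 + 2 = 3.
Every consumer has at least one prey at level 2 or below, so none exceeds level 3.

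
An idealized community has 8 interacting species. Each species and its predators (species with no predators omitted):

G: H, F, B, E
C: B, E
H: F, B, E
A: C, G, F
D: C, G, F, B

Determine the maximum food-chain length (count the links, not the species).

3 links

One longest chain: D → G → H → F.
It has 4 species and 3 links.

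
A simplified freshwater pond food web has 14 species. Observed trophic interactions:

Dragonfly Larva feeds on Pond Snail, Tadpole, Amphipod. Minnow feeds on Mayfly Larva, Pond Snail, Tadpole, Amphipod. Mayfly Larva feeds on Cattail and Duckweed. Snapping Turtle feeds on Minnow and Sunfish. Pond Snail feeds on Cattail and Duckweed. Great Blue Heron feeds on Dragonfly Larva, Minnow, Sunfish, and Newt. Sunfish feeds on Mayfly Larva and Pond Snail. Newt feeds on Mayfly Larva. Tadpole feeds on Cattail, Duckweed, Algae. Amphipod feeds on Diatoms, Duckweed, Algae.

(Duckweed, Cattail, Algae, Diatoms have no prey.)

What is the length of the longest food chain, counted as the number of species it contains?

One longest chain: Duckweed → Mayfly Larva → Sunfish → Snapping Turtle.
It has 4 species and 3 links.

4 species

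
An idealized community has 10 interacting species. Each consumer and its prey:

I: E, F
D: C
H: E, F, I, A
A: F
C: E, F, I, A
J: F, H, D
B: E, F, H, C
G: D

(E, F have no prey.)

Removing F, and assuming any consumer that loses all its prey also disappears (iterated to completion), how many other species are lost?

Remove F.
Round 1: A (all prey gone) → extinct.
No further losses. Total secondary extinctions: 1.

1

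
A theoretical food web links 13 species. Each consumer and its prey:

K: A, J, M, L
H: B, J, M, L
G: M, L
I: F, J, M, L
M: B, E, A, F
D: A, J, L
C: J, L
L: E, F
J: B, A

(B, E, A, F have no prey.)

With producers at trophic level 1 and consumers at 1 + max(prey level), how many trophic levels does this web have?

Producers (level 1): B, E, A, F.
B → J → I gives I level 3.
No species has a prey at level 3, so no species reaches level 4.

3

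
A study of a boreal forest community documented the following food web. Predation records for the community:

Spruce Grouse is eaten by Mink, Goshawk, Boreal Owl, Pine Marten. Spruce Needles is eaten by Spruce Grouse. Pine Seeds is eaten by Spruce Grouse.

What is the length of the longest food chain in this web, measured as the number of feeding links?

2 links

One longest chain: Pine Seeds → Spruce Grouse → Goshawk.
It has 3 species and 2 links.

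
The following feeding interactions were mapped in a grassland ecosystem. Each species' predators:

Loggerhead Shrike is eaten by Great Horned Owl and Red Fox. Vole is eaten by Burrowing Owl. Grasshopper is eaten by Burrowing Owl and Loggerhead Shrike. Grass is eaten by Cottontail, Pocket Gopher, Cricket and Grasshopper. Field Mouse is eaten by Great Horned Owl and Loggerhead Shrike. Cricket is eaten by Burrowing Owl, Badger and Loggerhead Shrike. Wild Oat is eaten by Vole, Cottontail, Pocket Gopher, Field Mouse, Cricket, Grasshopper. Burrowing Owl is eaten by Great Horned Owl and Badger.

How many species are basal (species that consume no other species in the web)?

2

Basal species (no prey listed): Wild Oat, Grass.
Count: 2.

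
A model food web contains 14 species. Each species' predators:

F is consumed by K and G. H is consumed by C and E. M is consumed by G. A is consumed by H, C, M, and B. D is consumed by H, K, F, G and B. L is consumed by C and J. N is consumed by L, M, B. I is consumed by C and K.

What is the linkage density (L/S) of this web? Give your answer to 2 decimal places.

L/S = 1.50

There are L = 21 links among S = 14 species.
L/S = 21/14 = 1.5000 ≈ 1.50.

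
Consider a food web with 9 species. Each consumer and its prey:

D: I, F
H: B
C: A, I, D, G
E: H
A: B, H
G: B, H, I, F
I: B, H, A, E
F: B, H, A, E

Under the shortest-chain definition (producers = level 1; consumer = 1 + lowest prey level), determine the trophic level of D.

Trophic level 3

B is a producer → level 1.
I eats B → level 2.
D eats I → level 3.
No prey of D is below level 2, so 3 is the minimum.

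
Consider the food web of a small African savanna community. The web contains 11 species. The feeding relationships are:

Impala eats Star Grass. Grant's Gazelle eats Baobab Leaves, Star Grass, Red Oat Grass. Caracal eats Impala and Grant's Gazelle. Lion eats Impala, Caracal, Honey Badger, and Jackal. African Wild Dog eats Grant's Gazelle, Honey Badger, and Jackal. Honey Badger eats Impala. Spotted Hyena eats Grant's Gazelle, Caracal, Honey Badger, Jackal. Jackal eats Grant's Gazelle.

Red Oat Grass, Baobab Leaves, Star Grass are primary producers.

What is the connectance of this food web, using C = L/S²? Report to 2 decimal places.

C = 0.16

The web has S = 11 species and L = 19 feeding links.
C = L / S² = 19 / 121 = 0.1570 ≈ 0.16.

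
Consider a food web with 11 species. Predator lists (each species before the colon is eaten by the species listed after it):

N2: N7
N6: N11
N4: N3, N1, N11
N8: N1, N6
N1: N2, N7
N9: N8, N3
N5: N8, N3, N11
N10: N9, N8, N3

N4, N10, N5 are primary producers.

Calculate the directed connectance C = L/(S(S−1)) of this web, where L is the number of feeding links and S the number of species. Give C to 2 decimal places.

C = 0.15

The web has S = 11 species and L = 17 feeding links.
C = L / (S(S−1)) = 17 / 110 = 0.1545 ≈ 0.15.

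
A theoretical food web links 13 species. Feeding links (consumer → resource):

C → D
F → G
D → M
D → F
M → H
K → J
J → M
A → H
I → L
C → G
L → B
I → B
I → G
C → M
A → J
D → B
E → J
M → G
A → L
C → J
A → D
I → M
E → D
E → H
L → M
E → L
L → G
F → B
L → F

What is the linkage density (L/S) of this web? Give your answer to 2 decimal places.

L/S = 2.23

There are L = 29 links among S = 13 species.
L/S = 29/13 = 2.2308 ≈ 2.23.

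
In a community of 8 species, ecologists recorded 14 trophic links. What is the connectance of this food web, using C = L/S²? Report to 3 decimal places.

C = 0.219

The web has S = 8 species and L = 14 feeding links.
C = L / S² = 14 / 64 = 0.2188 ≈ 0.219.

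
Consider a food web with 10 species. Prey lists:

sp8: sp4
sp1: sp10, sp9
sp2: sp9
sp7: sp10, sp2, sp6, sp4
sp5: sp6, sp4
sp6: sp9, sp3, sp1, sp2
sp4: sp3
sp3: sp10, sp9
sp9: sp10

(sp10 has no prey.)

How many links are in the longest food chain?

4 links

One longest chain: sp10 → sp9 → sp3 → sp6 → sp7.
It has 5 species and 4 links.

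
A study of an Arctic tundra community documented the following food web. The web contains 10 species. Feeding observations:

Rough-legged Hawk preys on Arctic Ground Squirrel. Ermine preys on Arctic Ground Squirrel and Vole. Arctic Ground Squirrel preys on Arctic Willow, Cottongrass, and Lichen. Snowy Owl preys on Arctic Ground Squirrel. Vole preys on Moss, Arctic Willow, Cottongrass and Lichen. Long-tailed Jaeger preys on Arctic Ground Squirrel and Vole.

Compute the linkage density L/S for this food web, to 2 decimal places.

There are L = 13 links among S = 10 species.
L/S = 13/10 = 1.3000 ≈ 1.30.

L/S = 1.30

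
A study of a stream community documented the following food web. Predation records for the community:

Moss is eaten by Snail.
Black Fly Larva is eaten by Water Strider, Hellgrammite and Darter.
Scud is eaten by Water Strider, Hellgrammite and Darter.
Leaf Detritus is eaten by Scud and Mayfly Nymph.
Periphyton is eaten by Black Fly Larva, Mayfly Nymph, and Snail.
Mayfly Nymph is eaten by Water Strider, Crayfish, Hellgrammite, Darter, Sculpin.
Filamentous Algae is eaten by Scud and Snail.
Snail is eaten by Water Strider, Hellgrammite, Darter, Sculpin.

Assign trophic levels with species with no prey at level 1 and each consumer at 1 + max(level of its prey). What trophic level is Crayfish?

Trophic level 3

Periphyton has no prey (basal) → level 1.
Mayfly Nymph eats Periphyton (level 1); other prey at levels: Leaf Detritus 1 → level 2.
Crayfish eats Mayfly Nymph → level 3.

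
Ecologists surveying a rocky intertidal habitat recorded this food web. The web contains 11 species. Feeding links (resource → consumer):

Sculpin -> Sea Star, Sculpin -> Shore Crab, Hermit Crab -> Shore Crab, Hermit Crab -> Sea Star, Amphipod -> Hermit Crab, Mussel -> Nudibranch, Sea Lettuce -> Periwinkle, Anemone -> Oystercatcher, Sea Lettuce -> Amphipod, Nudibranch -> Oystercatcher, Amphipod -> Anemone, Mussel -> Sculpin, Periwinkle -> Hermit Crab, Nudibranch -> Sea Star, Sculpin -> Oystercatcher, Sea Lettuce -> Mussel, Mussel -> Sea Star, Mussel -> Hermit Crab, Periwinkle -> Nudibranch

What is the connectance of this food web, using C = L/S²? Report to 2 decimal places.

C = 0.16

The web has S = 11 species and L = 19 feeding links.
C = L / S² = 19 / 121 = 0.1570 ≈ 0.16.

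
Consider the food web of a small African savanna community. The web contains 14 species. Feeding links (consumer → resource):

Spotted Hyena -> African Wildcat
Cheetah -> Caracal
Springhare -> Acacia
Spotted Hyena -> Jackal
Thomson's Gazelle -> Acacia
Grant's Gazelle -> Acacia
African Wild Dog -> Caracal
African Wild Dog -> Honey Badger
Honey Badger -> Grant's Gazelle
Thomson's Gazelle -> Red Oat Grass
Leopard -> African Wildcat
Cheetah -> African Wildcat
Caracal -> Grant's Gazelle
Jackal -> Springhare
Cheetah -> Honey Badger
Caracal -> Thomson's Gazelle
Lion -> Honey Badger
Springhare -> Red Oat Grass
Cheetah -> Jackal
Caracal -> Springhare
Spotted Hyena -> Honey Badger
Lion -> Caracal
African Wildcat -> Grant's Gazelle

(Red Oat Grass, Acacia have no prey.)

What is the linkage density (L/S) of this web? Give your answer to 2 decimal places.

L/S = 1.64

There are L = 23 links among S = 14 species.
L/S = 23/14 = 1.6429 ≈ 1.64.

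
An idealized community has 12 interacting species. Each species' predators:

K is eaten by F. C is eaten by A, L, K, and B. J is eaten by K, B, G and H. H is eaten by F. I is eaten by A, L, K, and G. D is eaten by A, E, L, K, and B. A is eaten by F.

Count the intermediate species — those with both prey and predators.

Intermediate species (has both prey and predators): K, A, H.
Count: 3.

3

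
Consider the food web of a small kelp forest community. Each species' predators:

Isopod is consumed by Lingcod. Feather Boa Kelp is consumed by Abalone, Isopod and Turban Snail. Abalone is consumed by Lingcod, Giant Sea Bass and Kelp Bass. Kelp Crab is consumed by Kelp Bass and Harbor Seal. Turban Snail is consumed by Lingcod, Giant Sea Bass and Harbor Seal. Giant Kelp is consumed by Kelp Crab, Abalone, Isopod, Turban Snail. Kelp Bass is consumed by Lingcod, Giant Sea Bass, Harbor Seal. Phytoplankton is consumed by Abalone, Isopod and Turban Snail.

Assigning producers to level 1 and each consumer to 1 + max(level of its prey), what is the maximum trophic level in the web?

4

Producers (level 1): Phytoplankton, Feather Boa Kelp, Giant Kelp.
Phytoplankton → Abalone → Kelp Bass → Lingcod gives Lingcod level 4.
No species has a prey at level 4, so no species reaches level 5.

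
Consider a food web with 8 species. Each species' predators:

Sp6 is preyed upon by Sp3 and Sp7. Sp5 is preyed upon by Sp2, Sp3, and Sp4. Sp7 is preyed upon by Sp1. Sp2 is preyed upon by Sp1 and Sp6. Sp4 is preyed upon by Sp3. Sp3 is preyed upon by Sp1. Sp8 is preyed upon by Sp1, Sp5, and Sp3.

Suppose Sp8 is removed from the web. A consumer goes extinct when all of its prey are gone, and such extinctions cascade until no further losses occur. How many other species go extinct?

Remove Sp8.
Round 1: Sp5 (all prey gone) → extinct.
Round 2: Sp2 (all prey gone), Sp4 (all prey gone) → extinct.
Round 3: Sp6 (all prey gone) → extinct.
Round 4: Sp7 (all prey gone), Sp3 (all prey gone) → extinct.
Round 5: Sp1 (all prey gone) → extinct.
No further losses. Total secondary extinctions: 7.

7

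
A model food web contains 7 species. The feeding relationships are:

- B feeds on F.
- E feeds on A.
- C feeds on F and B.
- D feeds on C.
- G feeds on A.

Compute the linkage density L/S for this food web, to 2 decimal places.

L/S = 0.86

There are L = 6 links among S = 7 species.
L/S = 6/7 = 0.8571 ≈ 0.86.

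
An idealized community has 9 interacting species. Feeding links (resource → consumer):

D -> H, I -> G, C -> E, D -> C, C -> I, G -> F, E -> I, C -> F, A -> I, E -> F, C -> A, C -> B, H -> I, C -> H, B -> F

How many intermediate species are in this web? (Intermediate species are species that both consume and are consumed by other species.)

Intermediate species (has both prey and predators): C, B, H, A, E, I, G.
Count: 7.

7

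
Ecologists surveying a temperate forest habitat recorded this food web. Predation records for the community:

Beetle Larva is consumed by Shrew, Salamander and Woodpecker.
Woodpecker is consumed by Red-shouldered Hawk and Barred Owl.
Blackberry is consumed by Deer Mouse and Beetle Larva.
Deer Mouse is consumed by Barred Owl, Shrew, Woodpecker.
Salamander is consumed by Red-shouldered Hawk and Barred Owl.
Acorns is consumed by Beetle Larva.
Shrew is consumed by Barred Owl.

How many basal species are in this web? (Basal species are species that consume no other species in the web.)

2

Basal species (no prey listed): Acorns, Blackberry.
Count: 2.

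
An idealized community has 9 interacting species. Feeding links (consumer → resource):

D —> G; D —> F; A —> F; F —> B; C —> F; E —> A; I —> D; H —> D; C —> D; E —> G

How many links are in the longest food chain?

3 links

One longest chain: B → F → A → E.
It has 4 species and 3 links.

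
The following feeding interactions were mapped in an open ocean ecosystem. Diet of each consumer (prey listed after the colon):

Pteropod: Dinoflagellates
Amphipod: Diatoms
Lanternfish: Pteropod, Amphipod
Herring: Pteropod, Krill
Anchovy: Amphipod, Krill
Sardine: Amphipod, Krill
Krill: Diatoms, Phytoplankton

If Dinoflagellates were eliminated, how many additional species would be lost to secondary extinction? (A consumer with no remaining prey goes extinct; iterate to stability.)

Remove Dinoflagellates.
Round 1: Pteropod (all prey gone) → extinct.
No further losses. Total secondary extinctions: 1.

1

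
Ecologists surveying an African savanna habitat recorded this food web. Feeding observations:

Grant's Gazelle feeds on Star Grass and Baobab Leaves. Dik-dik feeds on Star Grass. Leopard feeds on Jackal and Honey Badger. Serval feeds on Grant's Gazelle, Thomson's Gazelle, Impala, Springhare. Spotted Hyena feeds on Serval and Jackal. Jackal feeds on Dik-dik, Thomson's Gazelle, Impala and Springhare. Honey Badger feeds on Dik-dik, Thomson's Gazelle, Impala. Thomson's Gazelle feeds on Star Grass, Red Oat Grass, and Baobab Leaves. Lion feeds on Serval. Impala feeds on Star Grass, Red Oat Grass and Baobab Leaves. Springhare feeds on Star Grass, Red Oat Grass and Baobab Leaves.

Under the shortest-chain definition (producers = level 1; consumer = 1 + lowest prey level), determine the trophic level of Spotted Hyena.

Star Grass is a producer → level 1.
Dik-dik eats Star Grass → level 2.
Jackal eats Dik-dik → level 3.
Spotted Hyena eats Jackal → level 4.
No prey of Spotted Hyena is below level 3, so 4 is the minimum.

Trophic level 4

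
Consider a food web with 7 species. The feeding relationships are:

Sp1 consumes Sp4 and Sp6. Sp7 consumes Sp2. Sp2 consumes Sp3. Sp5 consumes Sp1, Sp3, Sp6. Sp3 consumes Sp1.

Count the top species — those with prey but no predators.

Top species (has prey, but nothing eats it): Sp5, Sp7.
Count: 2.

2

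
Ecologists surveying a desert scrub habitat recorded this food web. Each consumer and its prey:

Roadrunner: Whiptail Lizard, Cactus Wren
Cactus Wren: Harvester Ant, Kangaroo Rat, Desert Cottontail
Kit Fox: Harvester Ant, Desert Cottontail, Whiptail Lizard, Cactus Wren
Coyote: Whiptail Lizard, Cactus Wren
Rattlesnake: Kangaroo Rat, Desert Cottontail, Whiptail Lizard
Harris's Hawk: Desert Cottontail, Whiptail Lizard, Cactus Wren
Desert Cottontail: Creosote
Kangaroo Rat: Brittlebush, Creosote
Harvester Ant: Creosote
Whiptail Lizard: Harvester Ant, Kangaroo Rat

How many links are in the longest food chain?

3 links

One longest chain: Creosote → Harvester Ant → Whiptail Lizard → Harris's Hawk.
It has 4 species and 3 links.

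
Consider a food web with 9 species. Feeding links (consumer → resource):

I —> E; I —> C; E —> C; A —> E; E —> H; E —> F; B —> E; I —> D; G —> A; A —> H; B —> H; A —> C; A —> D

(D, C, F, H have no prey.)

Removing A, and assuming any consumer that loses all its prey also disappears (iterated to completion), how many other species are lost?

Remove A.
Round 1: G (all prey gone) → extinct.
No further losses. Total secondary extinctions: 1.

1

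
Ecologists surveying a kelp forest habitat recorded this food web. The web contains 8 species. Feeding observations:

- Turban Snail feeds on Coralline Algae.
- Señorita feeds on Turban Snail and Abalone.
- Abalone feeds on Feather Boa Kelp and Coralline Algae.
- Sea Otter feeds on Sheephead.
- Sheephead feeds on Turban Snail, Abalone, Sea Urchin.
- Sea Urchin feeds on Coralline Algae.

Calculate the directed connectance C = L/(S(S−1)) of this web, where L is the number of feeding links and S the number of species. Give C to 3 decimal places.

C = 0.179

The web has S = 8 species and L = 10 feeding links.
C = L / (S(S−1)) = 10 / 56 = 0.1786 ≈ 0.179.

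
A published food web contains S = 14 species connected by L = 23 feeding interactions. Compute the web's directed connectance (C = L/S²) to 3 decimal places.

C = 0.117

The web has S = 14 species and L = 23 feeding links.
C = L / S² = 23 / 196 = 0.1173 ≈ 0.117.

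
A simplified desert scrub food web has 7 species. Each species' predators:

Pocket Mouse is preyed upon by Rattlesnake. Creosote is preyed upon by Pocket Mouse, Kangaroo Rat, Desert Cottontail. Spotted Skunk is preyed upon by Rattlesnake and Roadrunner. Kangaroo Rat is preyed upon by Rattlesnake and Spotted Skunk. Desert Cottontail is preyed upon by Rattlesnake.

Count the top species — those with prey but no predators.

2

Top species (has prey, but nothing eats it): Roadrunner, Rattlesnake.
Count: 2.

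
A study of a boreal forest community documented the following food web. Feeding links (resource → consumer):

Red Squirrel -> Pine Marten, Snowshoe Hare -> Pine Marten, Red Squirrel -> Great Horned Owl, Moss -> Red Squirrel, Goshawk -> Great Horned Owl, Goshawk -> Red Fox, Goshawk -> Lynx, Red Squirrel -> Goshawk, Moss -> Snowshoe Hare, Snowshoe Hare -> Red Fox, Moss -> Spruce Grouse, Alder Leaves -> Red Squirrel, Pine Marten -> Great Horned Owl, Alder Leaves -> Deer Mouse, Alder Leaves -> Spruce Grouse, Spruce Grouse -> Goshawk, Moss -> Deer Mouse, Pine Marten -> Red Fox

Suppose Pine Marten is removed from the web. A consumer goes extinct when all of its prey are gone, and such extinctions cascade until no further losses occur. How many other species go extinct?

0

Remove Pine Marten.
Every predator of it retains at least one other prey: Red Fox still has Snowshoe Hare, Goshawk; Great Horned Owl still has Red Squirrel, Goshawk.
No consumer loses all prey, so no secondary extinctions occur.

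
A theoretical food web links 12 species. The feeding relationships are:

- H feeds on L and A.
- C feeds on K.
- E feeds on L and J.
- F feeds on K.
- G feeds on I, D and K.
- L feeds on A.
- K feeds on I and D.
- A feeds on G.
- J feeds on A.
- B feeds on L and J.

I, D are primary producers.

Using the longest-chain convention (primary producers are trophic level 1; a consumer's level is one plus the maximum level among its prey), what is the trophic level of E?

Trophic level 6

I is a producer → level 1.
K eats I (level 1); other prey at levels: D 1 → level 2.
G eats K (level 2); other prey at levels: I 1, D 1 → level 3.
A eats G → level 4.
J eats A → level 5.
E eats J (level 5); other prey at levels: L 5 → level 6.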